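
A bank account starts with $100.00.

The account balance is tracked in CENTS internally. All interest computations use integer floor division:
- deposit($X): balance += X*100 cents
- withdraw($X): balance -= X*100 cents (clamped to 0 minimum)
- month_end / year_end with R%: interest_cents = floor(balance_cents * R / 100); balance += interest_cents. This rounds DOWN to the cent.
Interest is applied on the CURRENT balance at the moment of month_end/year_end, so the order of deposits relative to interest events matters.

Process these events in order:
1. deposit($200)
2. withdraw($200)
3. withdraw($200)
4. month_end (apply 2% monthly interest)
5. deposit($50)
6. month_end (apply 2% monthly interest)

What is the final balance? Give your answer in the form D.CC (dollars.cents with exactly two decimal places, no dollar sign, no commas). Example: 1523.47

After 1 (deposit($200)): balance=$300.00 total_interest=$0.00
After 2 (withdraw($200)): balance=$100.00 total_interest=$0.00
After 3 (withdraw($200)): balance=$0.00 total_interest=$0.00
After 4 (month_end (apply 2% monthly interest)): balance=$0.00 total_interest=$0.00
After 5 (deposit($50)): balance=$50.00 total_interest=$0.00
After 6 (month_end (apply 2% monthly interest)): balance=$51.00 total_interest=$1.00

Answer: 51.00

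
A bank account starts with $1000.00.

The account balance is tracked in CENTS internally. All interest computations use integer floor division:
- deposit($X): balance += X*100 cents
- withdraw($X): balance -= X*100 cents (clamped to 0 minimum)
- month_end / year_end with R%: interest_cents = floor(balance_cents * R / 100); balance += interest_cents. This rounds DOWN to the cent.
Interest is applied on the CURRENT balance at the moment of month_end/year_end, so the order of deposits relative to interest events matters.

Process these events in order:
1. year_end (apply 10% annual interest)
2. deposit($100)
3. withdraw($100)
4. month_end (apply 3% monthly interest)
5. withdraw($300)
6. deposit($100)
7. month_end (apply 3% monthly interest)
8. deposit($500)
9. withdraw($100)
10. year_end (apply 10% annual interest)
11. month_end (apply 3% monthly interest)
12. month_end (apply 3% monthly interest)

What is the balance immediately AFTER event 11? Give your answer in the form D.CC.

Answer: 1541.99

Derivation:
After 1 (year_end (apply 10% annual interest)): balance=$1100.00 total_interest=$100.00
After 2 (deposit($100)): balance=$1200.00 total_interest=$100.00
After 3 (withdraw($100)): balance=$1100.00 total_interest=$100.00
After 4 (month_end (apply 3% monthly interest)): balance=$1133.00 total_interest=$133.00
After 5 (withdraw($300)): balance=$833.00 total_interest=$133.00
After 6 (deposit($100)): balance=$933.00 total_interest=$133.00
After 7 (month_end (apply 3% monthly interest)): balance=$960.99 total_interest=$160.99
After 8 (deposit($500)): balance=$1460.99 total_interest=$160.99
After 9 (withdraw($100)): balance=$1360.99 total_interest=$160.99
After 10 (year_end (apply 10% annual interest)): balance=$1497.08 total_interest=$297.08
After 11 (month_end (apply 3% monthly interest)): balance=$1541.99 total_interest=$341.99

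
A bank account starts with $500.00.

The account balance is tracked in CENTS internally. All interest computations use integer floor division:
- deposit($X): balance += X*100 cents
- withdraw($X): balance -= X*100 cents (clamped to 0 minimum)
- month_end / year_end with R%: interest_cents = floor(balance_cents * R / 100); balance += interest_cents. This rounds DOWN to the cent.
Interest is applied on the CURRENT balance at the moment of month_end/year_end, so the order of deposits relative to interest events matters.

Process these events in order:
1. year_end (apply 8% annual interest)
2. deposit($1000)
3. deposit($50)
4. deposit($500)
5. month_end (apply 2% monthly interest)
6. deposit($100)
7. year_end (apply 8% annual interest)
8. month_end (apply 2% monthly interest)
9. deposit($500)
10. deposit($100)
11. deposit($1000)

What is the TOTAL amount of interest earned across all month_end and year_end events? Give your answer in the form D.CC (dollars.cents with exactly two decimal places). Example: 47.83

Answer: 308.54

Derivation:
After 1 (year_end (apply 8% annual interest)): balance=$540.00 total_interest=$40.00
After 2 (deposit($1000)): balance=$1540.00 total_interest=$40.00
After 3 (deposit($50)): balance=$1590.00 total_interest=$40.00
After 4 (deposit($500)): balance=$2090.00 total_interest=$40.00
After 5 (month_end (apply 2% monthly interest)): balance=$2131.80 total_interest=$81.80
After 6 (deposit($100)): balance=$2231.80 total_interest=$81.80
After 7 (year_end (apply 8% annual interest)): balance=$2410.34 total_interest=$260.34
After 8 (month_end (apply 2% monthly interest)): balance=$2458.54 total_interest=$308.54
After 9 (deposit($500)): balance=$2958.54 total_interest=$308.54
After 10 (deposit($100)): balance=$3058.54 total_interest=$308.54
After 11 (deposit($1000)): balance=$4058.54 total_interest=$308.54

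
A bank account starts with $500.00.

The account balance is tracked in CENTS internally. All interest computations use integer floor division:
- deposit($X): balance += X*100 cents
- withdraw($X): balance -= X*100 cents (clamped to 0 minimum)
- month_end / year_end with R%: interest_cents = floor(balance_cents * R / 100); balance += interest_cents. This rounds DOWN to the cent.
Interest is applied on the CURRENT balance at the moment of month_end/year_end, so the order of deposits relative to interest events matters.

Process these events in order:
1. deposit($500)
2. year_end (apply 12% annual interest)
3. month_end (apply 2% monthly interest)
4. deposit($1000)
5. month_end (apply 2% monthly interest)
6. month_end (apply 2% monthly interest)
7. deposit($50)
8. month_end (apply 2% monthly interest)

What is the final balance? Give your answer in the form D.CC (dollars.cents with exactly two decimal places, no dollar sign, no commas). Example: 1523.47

After 1 (deposit($500)): balance=$1000.00 total_interest=$0.00
After 2 (year_end (apply 12% annual interest)): balance=$1120.00 total_interest=$120.00
After 3 (month_end (apply 2% monthly interest)): balance=$1142.40 total_interest=$142.40
After 4 (deposit($1000)): balance=$2142.40 total_interest=$142.40
After 5 (month_end (apply 2% monthly interest)): balance=$2185.24 total_interest=$185.24
After 6 (month_end (apply 2% monthly interest)): balance=$2228.94 total_interest=$228.94
After 7 (deposit($50)): balance=$2278.94 total_interest=$228.94
After 8 (month_end (apply 2% monthly interest)): balance=$2324.51 total_interest=$274.51

Answer: 2324.51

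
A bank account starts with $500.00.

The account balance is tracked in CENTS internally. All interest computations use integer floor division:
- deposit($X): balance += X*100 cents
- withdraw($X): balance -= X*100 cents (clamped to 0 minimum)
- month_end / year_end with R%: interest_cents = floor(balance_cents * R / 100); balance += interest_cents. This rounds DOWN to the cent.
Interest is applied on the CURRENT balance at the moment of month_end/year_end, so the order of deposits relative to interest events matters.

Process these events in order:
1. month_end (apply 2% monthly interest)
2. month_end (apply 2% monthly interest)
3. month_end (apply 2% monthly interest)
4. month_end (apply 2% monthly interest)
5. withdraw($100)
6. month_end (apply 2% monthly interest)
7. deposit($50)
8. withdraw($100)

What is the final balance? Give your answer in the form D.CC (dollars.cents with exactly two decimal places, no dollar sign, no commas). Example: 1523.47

Answer: 400.03

Derivation:
After 1 (month_end (apply 2% monthly interest)): balance=$510.00 total_interest=$10.00
After 2 (month_end (apply 2% monthly interest)): balance=$520.20 total_interest=$20.20
After 3 (month_end (apply 2% monthly interest)): balance=$530.60 total_interest=$30.60
After 4 (month_end (apply 2% monthly interest)): balance=$541.21 total_interest=$41.21
After 5 (withdraw($100)): balance=$441.21 total_interest=$41.21
After 6 (month_end (apply 2% monthly interest)): balance=$450.03 total_interest=$50.03
After 7 (deposit($50)): balance=$500.03 total_interest=$50.03
After 8 (withdraw($100)): balance=$400.03 total_interest=$50.03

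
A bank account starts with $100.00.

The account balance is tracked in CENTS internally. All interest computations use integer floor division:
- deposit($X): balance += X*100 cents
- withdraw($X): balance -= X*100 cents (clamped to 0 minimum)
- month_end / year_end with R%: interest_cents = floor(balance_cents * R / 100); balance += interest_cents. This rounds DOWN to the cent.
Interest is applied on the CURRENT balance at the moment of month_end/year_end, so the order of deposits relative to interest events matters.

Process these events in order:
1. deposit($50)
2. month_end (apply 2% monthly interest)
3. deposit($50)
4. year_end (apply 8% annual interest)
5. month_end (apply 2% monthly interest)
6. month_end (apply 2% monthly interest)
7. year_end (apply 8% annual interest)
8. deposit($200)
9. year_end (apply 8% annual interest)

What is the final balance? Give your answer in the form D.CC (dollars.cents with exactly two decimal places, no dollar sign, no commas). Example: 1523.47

After 1 (deposit($50)): balance=$150.00 total_interest=$0.00
After 2 (month_end (apply 2% monthly interest)): balance=$153.00 total_interest=$3.00
After 3 (deposit($50)): balance=$203.00 total_interest=$3.00
After 4 (year_end (apply 8% annual interest)): balance=$219.24 total_interest=$19.24
After 5 (month_end (apply 2% monthly interest)): balance=$223.62 total_interest=$23.62
After 6 (month_end (apply 2% monthly interest)): balance=$228.09 total_interest=$28.09
After 7 (year_end (apply 8% annual interest)): balance=$246.33 total_interest=$46.33
After 8 (deposit($200)): balance=$446.33 total_interest=$46.33
After 9 (year_end (apply 8% annual interest)): balance=$482.03 total_interest=$82.03

Answer: 482.03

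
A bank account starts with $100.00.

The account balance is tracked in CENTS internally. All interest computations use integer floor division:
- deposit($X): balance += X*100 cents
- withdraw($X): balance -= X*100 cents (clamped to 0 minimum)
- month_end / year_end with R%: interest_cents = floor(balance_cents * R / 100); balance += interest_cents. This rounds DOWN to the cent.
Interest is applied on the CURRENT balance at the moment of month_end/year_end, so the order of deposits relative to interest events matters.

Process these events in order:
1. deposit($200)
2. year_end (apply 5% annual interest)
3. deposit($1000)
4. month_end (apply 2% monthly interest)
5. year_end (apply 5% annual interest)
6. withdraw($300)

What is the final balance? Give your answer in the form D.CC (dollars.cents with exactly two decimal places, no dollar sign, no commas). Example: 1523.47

Answer: 1108.36

Derivation:
After 1 (deposit($200)): balance=$300.00 total_interest=$0.00
After 2 (year_end (apply 5% annual interest)): balance=$315.00 total_interest=$15.00
After 3 (deposit($1000)): balance=$1315.00 total_interest=$15.00
After 4 (month_end (apply 2% monthly interest)): balance=$1341.30 total_interest=$41.30
After 5 (year_end (apply 5% annual interest)): balance=$1408.36 total_interest=$108.36
After 6 (withdraw($300)): balance=$1108.36 total_interest=$108.36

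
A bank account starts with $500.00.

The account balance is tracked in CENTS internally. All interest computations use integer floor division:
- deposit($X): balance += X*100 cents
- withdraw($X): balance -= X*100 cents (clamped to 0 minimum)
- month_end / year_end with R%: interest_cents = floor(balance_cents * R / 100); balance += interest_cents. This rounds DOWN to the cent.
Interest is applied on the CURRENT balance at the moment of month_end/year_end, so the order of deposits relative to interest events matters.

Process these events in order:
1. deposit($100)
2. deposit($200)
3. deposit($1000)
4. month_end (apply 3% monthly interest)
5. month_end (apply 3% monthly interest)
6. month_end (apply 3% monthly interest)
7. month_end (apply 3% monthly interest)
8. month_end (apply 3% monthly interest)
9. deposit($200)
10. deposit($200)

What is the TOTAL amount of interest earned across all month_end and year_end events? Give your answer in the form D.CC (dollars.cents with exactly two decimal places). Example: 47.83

Answer: 286.67

Derivation:
After 1 (deposit($100)): balance=$600.00 total_interest=$0.00
After 2 (deposit($200)): balance=$800.00 total_interest=$0.00
After 3 (deposit($1000)): balance=$1800.00 total_interest=$0.00
After 4 (month_end (apply 3% monthly interest)): balance=$1854.00 total_interest=$54.00
After 5 (month_end (apply 3% monthly interest)): balance=$1909.62 total_interest=$109.62
After 6 (month_end (apply 3% monthly interest)): balance=$1966.90 total_interest=$166.90
After 7 (month_end (apply 3% monthly interest)): balance=$2025.90 total_interest=$225.90
After 8 (month_end (apply 3% monthly interest)): balance=$2086.67 total_interest=$286.67
After 9 (deposit($200)): balance=$2286.67 total_interest=$286.67
After 10 (deposit($200)): balance=$2486.67 total_interest=$286.67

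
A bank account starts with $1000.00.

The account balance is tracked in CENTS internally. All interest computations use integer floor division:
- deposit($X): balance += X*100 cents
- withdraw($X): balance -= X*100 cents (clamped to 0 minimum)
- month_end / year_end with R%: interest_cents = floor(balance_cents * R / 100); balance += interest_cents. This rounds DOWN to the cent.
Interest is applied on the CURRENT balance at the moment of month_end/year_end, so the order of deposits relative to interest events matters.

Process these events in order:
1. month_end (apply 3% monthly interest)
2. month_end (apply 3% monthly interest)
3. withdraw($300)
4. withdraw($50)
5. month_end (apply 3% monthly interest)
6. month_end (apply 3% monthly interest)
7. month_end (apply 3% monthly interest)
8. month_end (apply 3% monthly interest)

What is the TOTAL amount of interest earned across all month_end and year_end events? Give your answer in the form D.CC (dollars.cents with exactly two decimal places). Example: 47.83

After 1 (month_end (apply 3% monthly interest)): balance=$1030.00 total_interest=$30.00
After 2 (month_end (apply 3% monthly interest)): balance=$1060.90 total_interest=$60.90
After 3 (withdraw($300)): balance=$760.90 total_interest=$60.90
After 4 (withdraw($50)): balance=$710.90 total_interest=$60.90
After 5 (month_end (apply 3% monthly interest)): balance=$732.22 total_interest=$82.22
After 6 (month_end (apply 3% monthly interest)): balance=$754.18 total_interest=$104.18
After 7 (month_end (apply 3% monthly interest)): balance=$776.80 total_interest=$126.80
After 8 (month_end (apply 3% monthly interest)): balance=$800.10 total_interest=$150.10

Answer: 150.10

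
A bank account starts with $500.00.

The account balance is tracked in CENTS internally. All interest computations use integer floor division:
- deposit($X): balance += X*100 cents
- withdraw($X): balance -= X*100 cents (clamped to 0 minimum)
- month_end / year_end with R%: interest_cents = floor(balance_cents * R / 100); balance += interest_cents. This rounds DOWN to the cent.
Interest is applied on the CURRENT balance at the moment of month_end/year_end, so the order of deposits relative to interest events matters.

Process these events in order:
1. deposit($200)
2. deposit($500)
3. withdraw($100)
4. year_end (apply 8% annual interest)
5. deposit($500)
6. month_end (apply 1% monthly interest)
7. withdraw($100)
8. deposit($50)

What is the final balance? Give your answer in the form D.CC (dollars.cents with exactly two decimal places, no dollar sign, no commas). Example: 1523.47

Answer: 1654.88

Derivation:
After 1 (deposit($200)): balance=$700.00 total_interest=$0.00
After 2 (deposit($500)): balance=$1200.00 total_interest=$0.00
After 3 (withdraw($100)): balance=$1100.00 total_interest=$0.00
After 4 (year_end (apply 8% annual interest)): balance=$1188.00 total_interest=$88.00
After 5 (deposit($500)): balance=$1688.00 total_interest=$88.00
After 6 (month_end (apply 1% monthly interest)): balance=$1704.88 total_interest=$104.88
After 7 (withdraw($100)): balance=$1604.88 total_interest=$104.88
After 8 (deposit($50)): balance=$1654.88 total_interest=$104.88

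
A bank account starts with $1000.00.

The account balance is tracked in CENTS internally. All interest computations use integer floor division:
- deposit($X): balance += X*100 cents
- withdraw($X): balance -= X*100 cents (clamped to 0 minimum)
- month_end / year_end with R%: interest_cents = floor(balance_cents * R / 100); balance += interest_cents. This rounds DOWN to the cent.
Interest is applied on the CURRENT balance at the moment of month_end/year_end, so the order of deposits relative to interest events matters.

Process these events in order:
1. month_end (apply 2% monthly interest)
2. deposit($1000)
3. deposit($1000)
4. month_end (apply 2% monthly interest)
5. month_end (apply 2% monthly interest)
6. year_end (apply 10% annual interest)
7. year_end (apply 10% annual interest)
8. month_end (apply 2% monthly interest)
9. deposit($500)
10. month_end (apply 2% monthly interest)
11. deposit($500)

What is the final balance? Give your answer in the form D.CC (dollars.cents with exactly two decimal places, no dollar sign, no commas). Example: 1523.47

Answer: 4965.40

Derivation:
After 1 (month_end (apply 2% monthly interest)): balance=$1020.00 total_interest=$20.00
After 2 (deposit($1000)): balance=$2020.00 total_interest=$20.00
After 3 (deposit($1000)): balance=$3020.00 total_interest=$20.00
After 4 (month_end (apply 2% monthly interest)): balance=$3080.40 total_interest=$80.40
After 5 (month_end (apply 2% monthly interest)): balance=$3142.00 total_interest=$142.00
After 6 (year_end (apply 10% annual interest)): balance=$3456.20 total_interest=$456.20
After 7 (year_end (apply 10% annual interest)): balance=$3801.82 total_interest=$801.82
After 8 (month_end (apply 2% monthly interest)): balance=$3877.85 total_interest=$877.85
After 9 (deposit($500)): balance=$4377.85 total_interest=$877.85
After 10 (month_end (apply 2% monthly interest)): balance=$4465.40 total_interest=$965.40
After 11 (deposit($500)): balance=$4965.40 total_interest=$965.40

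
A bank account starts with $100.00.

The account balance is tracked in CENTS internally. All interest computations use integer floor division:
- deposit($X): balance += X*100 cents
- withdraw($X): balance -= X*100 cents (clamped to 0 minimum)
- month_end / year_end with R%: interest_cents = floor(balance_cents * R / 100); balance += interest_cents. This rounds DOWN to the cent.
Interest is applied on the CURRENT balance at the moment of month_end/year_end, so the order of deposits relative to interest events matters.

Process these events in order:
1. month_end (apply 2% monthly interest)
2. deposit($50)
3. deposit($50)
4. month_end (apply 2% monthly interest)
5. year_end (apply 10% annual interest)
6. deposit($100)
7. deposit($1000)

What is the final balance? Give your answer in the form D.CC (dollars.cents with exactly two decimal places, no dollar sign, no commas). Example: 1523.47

After 1 (month_end (apply 2% monthly interest)): balance=$102.00 total_interest=$2.00
After 2 (deposit($50)): balance=$152.00 total_interest=$2.00
After 3 (deposit($50)): balance=$202.00 total_interest=$2.00
After 4 (month_end (apply 2% monthly interest)): balance=$206.04 total_interest=$6.04
After 5 (year_end (apply 10% annual interest)): balance=$226.64 total_interest=$26.64
After 6 (deposit($100)): balance=$326.64 total_interest=$26.64
After 7 (deposit($1000)): balance=$1326.64 total_interest=$26.64

Answer: 1326.64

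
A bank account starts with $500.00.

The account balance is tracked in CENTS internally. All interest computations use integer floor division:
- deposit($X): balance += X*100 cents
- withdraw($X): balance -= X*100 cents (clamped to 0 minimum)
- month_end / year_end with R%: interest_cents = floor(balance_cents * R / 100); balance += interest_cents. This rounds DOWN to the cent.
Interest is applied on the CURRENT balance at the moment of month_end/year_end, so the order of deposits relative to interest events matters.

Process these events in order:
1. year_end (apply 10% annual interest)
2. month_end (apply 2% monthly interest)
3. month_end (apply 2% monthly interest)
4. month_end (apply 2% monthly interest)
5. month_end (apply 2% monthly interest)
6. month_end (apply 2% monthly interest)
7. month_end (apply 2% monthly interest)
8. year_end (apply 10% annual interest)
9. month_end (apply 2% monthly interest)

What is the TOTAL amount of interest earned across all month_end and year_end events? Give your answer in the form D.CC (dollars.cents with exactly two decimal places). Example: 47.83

Answer: 194.92

Derivation:
After 1 (year_end (apply 10% annual interest)): balance=$550.00 total_interest=$50.00
After 2 (month_end (apply 2% monthly interest)): balance=$561.00 total_interest=$61.00
After 3 (month_end (apply 2% monthly interest)): balance=$572.22 total_interest=$72.22
After 4 (month_end (apply 2% monthly interest)): balance=$583.66 total_interest=$83.66
After 5 (month_end (apply 2% monthly interest)): balance=$595.33 total_interest=$95.33
After 6 (month_end (apply 2% monthly interest)): balance=$607.23 total_interest=$107.23
After 7 (month_end (apply 2% monthly interest)): balance=$619.37 total_interest=$119.37
After 8 (year_end (apply 10% annual interest)): balance=$681.30 total_interest=$181.30
After 9 (month_end (apply 2% monthly interest)): balance=$694.92 total_interest=$194.92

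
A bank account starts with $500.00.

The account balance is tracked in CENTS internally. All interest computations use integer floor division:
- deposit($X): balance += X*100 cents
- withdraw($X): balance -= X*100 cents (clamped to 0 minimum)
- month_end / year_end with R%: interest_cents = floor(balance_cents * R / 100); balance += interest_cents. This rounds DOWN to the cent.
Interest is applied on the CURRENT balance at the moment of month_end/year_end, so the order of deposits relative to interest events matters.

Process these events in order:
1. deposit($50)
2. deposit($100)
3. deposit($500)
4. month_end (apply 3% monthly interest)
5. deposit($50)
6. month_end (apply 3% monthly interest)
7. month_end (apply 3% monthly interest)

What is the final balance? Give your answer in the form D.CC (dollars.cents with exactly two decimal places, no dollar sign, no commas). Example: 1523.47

Answer: 1309.67

Derivation:
After 1 (deposit($50)): balance=$550.00 total_interest=$0.00
After 2 (deposit($100)): balance=$650.00 total_interest=$0.00
After 3 (deposit($500)): balance=$1150.00 total_interest=$0.00
After 4 (month_end (apply 3% monthly interest)): balance=$1184.50 total_interest=$34.50
After 5 (deposit($50)): balance=$1234.50 total_interest=$34.50
After 6 (month_end (apply 3% monthly interest)): balance=$1271.53 total_interest=$71.53
After 7 (month_end (apply 3% monthly interest)): balance=$1309.67 total_interest=$109.67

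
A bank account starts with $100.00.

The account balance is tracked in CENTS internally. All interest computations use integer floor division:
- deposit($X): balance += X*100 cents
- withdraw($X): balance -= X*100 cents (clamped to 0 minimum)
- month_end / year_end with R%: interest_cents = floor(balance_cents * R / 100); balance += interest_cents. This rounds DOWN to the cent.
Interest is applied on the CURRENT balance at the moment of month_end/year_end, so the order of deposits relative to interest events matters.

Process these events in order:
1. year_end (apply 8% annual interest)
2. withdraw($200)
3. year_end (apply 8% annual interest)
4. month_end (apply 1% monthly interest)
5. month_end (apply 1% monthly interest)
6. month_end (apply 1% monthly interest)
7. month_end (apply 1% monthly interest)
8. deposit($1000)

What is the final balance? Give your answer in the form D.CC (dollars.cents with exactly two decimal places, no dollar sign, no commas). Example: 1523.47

After 1 (year_end (apply 8% annual interest)): balance=$108.00 total_interest=$8.00
After 2 (withdraw($200)): balance=$0.00 total_interest=$8.00
After 3 (year_end (apply 8% annual interest)): balance=$0.00 total_interest=$8.00
After 4 (month_end (apply 1% monthly interest)): balance=$0.00 total_interest=$8.00
After 5 (month_end (apply 1% monthly interest)): balance=$0.00 total_interest=$8.00
After 6 (month_end (apply 1% monthly interest)): balance=$0.00 total_interest=$8.00
After 7 (month_end (apply 1% monthly interest)): balance=$0.00 total_interest=$8.00
After 8 (deposit($1000)): balance=$1000.00 total_interest=$8.00

Answer: 1000.00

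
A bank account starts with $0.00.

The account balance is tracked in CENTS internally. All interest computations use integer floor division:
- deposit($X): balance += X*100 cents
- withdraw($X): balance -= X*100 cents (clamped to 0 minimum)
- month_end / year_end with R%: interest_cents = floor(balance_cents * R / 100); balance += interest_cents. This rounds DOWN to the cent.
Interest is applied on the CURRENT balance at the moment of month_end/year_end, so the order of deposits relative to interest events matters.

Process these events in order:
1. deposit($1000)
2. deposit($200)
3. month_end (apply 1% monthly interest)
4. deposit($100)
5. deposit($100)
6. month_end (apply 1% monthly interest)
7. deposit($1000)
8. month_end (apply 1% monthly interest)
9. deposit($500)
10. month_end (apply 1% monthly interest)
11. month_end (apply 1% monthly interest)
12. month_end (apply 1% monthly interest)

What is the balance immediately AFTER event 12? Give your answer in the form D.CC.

After 1 (deposit($1000)): balance=$1000.00 total_interest=$0.00
After 2 (deposit($200)): balance=$1200.00 total_interest=$0.00
After 3 (month_end (apply 1% monthly interest)): balance=$1212.00 total_interest=$12.00
After 4 (deposit($100)): balance=$1312.00 total_interest=$12.00
After 5 (deposit($100)): balance=$1412.00 total_interest=$12.00
After 6 (month_end (apply 1% monthly interest)): balance=$1426.12 total_interest=$26.12
After 7 (deposit($1000)): balance=$2426.12 total_interest=$26.12
After 8 (month_end (apply 1% monthly interest)): balance=$2450.38 total_interest=$50.38
After 9 (deposit($500)): balance=$2950.38 total_interest=$50.38
After 10 (month_end (apply 1% monthly interest)): balance=$2979.88 total_interest=$79.88
After 11 (month_end (apply 1% monthly interest)): balance=$3009.67 total_interest=$109.67
After 12 (month_end (apply 1% monthly interest)): balance=$3039.76 total_interest=$139.76

Answer: 3039.76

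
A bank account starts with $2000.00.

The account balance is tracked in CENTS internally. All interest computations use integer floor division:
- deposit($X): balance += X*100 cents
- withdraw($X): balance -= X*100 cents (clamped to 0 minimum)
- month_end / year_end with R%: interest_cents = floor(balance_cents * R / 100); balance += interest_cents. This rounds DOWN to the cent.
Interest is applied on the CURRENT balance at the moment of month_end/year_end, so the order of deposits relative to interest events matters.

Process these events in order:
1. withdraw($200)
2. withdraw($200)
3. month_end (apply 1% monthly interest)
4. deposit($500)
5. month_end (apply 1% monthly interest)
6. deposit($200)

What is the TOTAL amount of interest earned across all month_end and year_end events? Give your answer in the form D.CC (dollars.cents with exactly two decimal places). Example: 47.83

Answer: 37.16

Derivation:
After 1 (withdraw($200)): balance=$1800.00 total_interest=$0.00
After 2 (withdraw($200)): balance=$1600.00 total_interest=$0.00
After 3 (month_end (apply 1% monthly interest)): balance=$1616.00 total_interest=$16.00
After 4 (deposit($500)): balance=$2116.00 total_interest=$16.00
After 5 (month_end (apply 1% monthly interest)): balance=$2137.16 total_interest=$37.16
After 6 (deposit($200)): balance=$2337.16 total_interest=$37.16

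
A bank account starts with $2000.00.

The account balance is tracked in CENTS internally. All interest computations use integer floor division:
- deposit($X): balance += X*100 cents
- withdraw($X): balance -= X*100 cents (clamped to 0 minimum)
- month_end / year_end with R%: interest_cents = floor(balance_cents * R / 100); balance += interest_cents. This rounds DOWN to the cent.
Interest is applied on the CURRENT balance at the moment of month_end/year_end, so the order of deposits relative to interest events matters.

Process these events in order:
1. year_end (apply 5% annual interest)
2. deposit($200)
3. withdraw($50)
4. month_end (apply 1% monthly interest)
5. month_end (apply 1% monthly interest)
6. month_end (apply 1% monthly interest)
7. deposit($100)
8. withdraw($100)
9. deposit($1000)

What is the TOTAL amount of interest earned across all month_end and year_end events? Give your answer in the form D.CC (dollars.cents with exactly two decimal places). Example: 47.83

After 1 (year_end (apply 5% annual interest)): balance=$2100.00 total_interest=$100.00
After 2 (deposit($200)): balance=$2300.00 total_interest=$100.00
After 3 (withdraw($50)): balance=$2250.00 total_interest=$100.00
After 4 (month_end (apply 1% monthly interest)): balance=$2272.50 total_interest=$122.50
After 5 (month_end (apply 1% monthly interest)): balance=$2295.22 total_interest=$145.22
After 6 (month_end (apply 1% monthly interest)): balance=$2318.17 total_interest=$168.17
After 7 (deposit($100)): balance=$2418.17 total_interest=$168.17
After 8 (withdraw($100)): balance=$2318.17 total_interest=$168.17
After 9 (deposit($1000)): balance=$3318.17 total_interest=$168.17

Answer: 168.17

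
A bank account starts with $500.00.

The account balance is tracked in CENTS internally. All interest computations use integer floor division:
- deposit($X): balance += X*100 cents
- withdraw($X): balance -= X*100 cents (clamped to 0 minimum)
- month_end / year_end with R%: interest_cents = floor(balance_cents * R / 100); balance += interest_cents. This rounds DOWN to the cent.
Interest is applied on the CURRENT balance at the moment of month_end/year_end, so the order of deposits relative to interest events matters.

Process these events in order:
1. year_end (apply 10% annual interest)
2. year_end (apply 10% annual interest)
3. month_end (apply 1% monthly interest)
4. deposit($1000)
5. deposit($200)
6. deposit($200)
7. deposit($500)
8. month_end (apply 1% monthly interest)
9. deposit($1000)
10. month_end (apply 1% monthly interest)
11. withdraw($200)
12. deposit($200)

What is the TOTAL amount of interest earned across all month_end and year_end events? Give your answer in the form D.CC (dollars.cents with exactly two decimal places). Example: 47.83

Answer: 171.52

Derivation:
After 1 (year_end (apply 10% annual interest)): balance=$550.00 total_interest=$50.00
After 2 (year_end (apply 10% annual interest)): balance=$605.00 total_interest=$105.00
After 3 (month_end (apply 1% monthly interest)): balance=$611.05 total_interest=$111.05
After 4 (deposit($1000)): balance=$1611.05 total_interest=$111.05
After 5 (deposit($200)): balance=$1811.05 total_interest=$111.05
After 6 (deposit($200)): balance=$2011.05 total_interest=$111.05
After 7 (deposit($500)): balance=$2511.05 total_interest=$111.05
After 8 (month_end (apply 1% monthly interest)): balance=$2536.16 total_interest=$136.16
After 9 (deposit($1000)): balance=$3536.16 total_interest=$136.16
After 10 (month_end (apply 1% monthly interest)): balance=$3571.52 total_interest=$171.52
After 11 (withdraw($200)): balance=$3371.52 total_interest=$171.52
After 12 (deposit($200)): balance=$3571.52 total_interest=$171.52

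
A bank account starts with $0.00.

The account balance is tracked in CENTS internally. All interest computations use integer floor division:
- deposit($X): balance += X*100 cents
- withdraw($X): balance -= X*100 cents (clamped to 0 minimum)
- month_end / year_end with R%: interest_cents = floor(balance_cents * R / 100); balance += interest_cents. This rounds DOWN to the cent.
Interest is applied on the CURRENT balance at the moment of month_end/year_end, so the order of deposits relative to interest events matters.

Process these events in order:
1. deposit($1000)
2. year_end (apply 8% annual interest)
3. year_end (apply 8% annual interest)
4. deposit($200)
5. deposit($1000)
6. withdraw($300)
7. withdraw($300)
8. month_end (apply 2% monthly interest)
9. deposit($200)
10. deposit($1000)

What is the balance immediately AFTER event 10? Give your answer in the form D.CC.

Answer: 3001.72

Derivation:
After 1 (deposit($1000)): balance=$1000.00 total_interest=$0.00
After 2 (year_end (apply 8% annual interest)): balance=$1080.00 total_interest=$80.00
After 3 (year_end (apply 8% annual interest)): balance=$1166.40 total_interest=$166.40
After 4 (deposit($200)): balance=$1366.40 total_interest=$166.40
After 5 (deposit($1000)): balance=$2366.40 total_interest=$166.40
After 6 (withdraw($300)): balance=$2066.40 total_interest=$166.40
After 7 (withdraw($300)): balance=$1766.40 total_interest=$166.40
After 8 (month_end (apply 2% monthly interest)): balance=$1801.72 total_interest=$201.72
After 9 (deposit($200)): balance=$2001.72 total_interest=$201.72
After 10 (deposit($1000)): balance=$3001.72 total_interest=$201.72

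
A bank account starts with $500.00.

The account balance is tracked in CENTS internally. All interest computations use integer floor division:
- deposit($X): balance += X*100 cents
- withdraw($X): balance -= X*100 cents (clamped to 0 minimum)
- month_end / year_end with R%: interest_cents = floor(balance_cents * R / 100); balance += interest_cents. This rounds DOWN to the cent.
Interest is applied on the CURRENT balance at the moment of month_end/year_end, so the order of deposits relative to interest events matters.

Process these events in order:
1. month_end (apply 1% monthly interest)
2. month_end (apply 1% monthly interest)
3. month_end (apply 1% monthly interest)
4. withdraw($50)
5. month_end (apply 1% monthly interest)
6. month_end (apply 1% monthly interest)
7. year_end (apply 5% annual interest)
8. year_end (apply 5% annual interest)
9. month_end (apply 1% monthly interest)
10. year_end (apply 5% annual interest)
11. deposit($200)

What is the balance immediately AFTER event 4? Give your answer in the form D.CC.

Answer: 465.15

Derivation:
After 1 (month_end (apply 1% monthly interest)): balance=$505.00 total_interest=$5.00
After 2 (month_end (apply 1% monthly interest)): balance=$510.05 total_interest=$10.05
After 3 (month_end (apply 1% monthly interest)): balance=$515.15 total_interest=$15.15
After 4 (withdraw($50)): balance=$465.15 total_interest=$15.15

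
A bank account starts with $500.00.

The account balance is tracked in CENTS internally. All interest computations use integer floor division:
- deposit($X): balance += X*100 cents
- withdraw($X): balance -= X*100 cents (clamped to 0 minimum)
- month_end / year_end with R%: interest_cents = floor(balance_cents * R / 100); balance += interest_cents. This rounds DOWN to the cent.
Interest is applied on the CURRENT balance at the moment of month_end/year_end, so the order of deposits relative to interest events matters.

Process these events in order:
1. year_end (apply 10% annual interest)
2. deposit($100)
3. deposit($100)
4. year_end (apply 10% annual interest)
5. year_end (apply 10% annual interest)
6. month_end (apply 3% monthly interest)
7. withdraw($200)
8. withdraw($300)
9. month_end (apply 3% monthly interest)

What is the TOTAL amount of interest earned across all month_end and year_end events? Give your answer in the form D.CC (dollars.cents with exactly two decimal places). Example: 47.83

After 1 (year_end (apply 10% annual interest)): balance=$550.00 total_interest=$50.00
After 2 (deposit($100)): balance=$650.00 total_interest=$50.00
After 3 (deposit($100)): balance=$750.00 total_interest=$50.00
After 4 (year_end (apply 10% annual interest)): balance=$825.00 total_interest=$125.00
After 5 (year_end (apply 10% annual interest)): balance=$907.50 total_interest=$207.50
After 6 (month_end (apply 3% monthly interest)): balance=$934.72 total_interest=$234.72
After 7 (withdraw($200)): balance=$734.72 total_interest=$234.72
After 8 (withdraw($300)): balance=$434.72 total_interest=$234.72
After 9 (month_end (apply 3% monthly interest)): balance=$447.76 total_interest=$247.76

Answer: 247.76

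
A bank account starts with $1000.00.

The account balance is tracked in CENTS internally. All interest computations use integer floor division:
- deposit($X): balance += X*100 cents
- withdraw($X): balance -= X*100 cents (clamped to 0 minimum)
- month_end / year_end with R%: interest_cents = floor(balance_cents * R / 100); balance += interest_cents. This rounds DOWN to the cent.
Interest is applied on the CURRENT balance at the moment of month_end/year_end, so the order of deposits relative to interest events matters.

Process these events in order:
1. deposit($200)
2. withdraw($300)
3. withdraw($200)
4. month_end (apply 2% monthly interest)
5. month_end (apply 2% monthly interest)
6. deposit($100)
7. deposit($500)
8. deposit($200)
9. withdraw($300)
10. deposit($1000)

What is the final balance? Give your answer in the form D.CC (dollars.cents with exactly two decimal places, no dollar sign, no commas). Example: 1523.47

Answer: 2228.28

Derivation:
After 1 (deposit($200)): balance=$1200.00 total_interest=$0.00
After 2 (withdraw($300)): balance=$900.00 total_interest=$0.00
After 3 (withdraw($200)): balance=$700.00 total_interest=$0.00
After 4 (month_end (apply 2% monthly interest)): balance=$714.00 total_interest=$14.00
After 5 (month_end (apply 2% monthly interest)): balance=$728.28 total_interest=$28.28
After 6 (deposit($100)): balance=$828.28 total_interest=$28.28
After 7 (deposit($500)): balance=$1328.28 total_interest=$28.28
After 8 (deposit($200)): balance=$1528.28 total_interest=$28.28
After 9 (withdraw($300)): balance=$1228.28 total_interest=$28.28
After 10 (deposit($1000)): balance=$2228.28 total_interest=$28.28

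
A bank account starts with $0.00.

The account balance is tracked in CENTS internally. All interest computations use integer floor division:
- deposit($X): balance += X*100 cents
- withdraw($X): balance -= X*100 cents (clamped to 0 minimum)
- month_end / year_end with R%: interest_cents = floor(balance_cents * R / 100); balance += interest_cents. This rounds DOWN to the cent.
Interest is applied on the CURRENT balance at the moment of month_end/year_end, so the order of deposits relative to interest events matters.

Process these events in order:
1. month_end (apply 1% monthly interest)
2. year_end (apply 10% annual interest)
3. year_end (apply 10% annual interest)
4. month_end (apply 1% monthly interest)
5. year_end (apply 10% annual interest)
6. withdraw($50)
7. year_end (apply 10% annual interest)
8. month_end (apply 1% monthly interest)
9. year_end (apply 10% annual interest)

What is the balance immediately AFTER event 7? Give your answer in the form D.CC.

Answer: 0.00

Derivation:
After 1 (month_end (apply 1% monthly interest)): balance=$0.00 total_interest=$0.00
After 2 (year_end (apply 10% annual interest)): balance=$0.00 total_interest=$0.00
After 3 (year_end (apply 10% annual interest)): balance=$0.00 total_interest=$0.00
After 4 (month_end (apply 1% monthly interest)): balance=$0.00 total_interest=$0.00
After 5 (year_end (apply 10% annual interest)): balance=$0.00 total_interest=$0.00
After 6 (withdraw($50)): balance=$0.00 total_interest=$0.00
After 7 (year_end (apply 10% annual interest)): balance=$0.00 total_interest=$0.00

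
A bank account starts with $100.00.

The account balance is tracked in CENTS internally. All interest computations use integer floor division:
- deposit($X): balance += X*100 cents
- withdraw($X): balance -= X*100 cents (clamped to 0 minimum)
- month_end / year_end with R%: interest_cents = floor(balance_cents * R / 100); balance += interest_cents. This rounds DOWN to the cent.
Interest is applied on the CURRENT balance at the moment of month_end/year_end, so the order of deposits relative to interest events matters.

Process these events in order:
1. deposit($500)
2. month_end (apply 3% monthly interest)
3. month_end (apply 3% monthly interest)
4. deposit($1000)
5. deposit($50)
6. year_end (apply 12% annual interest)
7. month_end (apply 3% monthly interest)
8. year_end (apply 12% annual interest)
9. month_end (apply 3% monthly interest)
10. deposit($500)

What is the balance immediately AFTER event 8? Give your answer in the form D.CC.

Answer: 2179.04

Derivation:
After 1 (deposit($500)): balance=$600.00 total_interest=$0.00
After 2 (month_end (apply 3% monthly interest)): balance=$618.00 total_interest=$18.00
After 3 (month_end (apply 3% monthly interest)): balance=$636.54 total_interest=$36.54
After 4 (deposit($1000)): balance=$1636.54 total_interest=$36.54
After 5 (deposit($50)): balance=$1686.54 total_interest=$36.54
After 6 (year_end (apply 12% annual interest)): balance=$1888.92 total_interest=$238.92
After 7 (month_end (apply 3% monthly interest)): balance=$1945.58 total_interest=$295.58
After 8 (year_end (apply 12% annual interest)): balance=$2179.04 total_interest=$529.04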